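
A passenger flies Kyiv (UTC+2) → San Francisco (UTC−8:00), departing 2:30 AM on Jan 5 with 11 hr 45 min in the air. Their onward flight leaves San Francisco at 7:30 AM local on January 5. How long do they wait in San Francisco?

Convert departure to UTC: 2:30 AM − 2:00 = 12:30 AM UTC on Jan 5.
Add 11 hours and 45 minutes flight time → 12:15 PM UTC.
San Francisco is UTC−8:00, so local arrival = 12:15 PM − 8:00 = 4:15 AM on Jan 5.
Layover = 7:30 AM − 4:15 AM = 3 hours 15 minutes.

3 hours 15 minutes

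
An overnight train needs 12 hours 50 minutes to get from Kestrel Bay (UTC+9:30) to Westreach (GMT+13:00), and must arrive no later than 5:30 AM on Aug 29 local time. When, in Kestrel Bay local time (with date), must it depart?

Target arrival in UTC: 5:30 AM − 13:00 = 4:30 PM on Aug 28.
Subtract 12 hours and 50 minutes → departure 3:40 AM UTC on Aug 28.
Kestrel Bay is UTC+9:30: 3:40 AM + 9:30 = 1:10 PM on Aug 28.

1:10 PM on August 28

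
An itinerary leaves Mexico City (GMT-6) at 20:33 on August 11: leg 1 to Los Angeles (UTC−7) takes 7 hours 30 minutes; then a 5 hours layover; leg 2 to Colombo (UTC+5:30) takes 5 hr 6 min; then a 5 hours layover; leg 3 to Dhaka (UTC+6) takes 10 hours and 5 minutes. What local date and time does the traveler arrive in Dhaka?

17:14 on Aug 13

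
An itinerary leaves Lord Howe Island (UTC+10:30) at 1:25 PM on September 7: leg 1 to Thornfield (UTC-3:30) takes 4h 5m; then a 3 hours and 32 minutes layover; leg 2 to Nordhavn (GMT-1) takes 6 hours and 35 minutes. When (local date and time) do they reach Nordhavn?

Convert departure to UTC: 1:25 PM − 10:30 = 2:55 AM UTC on Sep 7.
Add 4 hours 5 minutes leg 1 → 7:00 AM UTC.
Add 3 hours 32 minutes layover in Thornfield → 10:32 AM UTC.
Add 6 hours and 35 minutes leg 2 → 5:07 PM UTC.
Nordhavn is UTC−1:00, so local arrival = 5:07 PM − 1:00 = 4:07 PM on Sep 7.

4:07 PM on September 7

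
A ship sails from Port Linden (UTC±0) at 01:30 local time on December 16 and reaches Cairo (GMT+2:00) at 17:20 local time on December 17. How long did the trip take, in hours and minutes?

Departure is already UTC: 01:30 on Dec 16.
Arrival in UTC: 17:20 − 2:00 = 15:20 on Dec 17.
Elapsed = 15:20 − 01:30 (+1 day) = 37 hours 50 minutes.

37 hours 50 minutes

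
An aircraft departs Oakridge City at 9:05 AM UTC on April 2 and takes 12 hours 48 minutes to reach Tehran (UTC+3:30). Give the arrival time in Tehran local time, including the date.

1:23 AM on Apr 3

Departure is given in UTC: 9:05 AM on Apr 2.
Add 12 hours and 48 minutes → 9:53 PM UTC.
Tehran is UTC+3:30: 9:53 PM + 3:30 = 1:23 AM on Apr 3.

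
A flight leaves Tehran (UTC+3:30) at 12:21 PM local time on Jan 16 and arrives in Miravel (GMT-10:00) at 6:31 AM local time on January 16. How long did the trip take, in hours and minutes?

Miravel is 13:30 behind Tehran.
Clock-face elapsed time (ignoring zones) is −5 hours 50 minutes.
Actual elapsed = −5 hours 50 minutes + 13:30 = 7 hours 40 minutes.

7 hours 40 minutes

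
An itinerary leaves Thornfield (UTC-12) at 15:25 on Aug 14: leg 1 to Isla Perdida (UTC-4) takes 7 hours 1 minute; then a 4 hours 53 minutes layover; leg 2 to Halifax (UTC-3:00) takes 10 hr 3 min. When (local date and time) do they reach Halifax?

Convert departure to UTC: 15:25 + 12:00 = 03:25 UTC on Aug 15.
Add 7 hours 1 minute leg 1 → 10:26 UTC.
Add 4 hours and 53 minutes layover in Isla Perdida → 15:19 UTC.
Add 10 hours 3 minutes leg 2 → 01:22 UTC (Aug 16).
Halifax is UTC−3:00, so local arrival = 01:22 − 3:00 = 22:22 on Aug 15.

22:22 on Aug 15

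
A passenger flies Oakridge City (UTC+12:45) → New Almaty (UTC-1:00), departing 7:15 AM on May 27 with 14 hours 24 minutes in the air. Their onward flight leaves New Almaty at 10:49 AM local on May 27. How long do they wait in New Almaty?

2 hours 55 minutes

Convert departure to UTC: 7:15 AM − 12:45 = 6:30 PM UTC on May 26.
Add 14 hours and 24 minutes flight time → 8:54 AM UTC (May 27).
New Almaty is UTC−1:00, so local arrival = 8:54 AM − 1:00 = 7:54 AM on May 27.
Layover = 10:49 AM − 7:54 AM = 2 hours 55 minutes.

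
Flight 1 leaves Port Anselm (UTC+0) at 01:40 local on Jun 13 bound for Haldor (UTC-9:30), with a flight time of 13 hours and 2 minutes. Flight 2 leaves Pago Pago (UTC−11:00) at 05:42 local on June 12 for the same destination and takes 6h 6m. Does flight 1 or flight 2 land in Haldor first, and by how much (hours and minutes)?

the second, by 15 hours 54 minutes

Flight 1 departs at 01:40 UTC (Jun 13).
+13 hours and 2 minutes → arrive 14:42 UTC on Jun 13.
Flight 2 in UTC: 05:42 + 11:00 = 16:42 on Jun 12.
+6 hours 6 minutes → arrive 22:48 UTC on Jun 12.
Flight 2 lands earlier by 15 hours 54 minutes.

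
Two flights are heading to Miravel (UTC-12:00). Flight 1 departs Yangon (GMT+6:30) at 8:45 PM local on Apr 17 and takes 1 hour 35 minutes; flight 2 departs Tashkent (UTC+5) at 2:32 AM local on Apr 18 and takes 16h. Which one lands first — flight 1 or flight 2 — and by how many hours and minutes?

the first, by 21 hours 42 minutes

Flight 1 in UTC: 8:45 PM − 6:30 = 2:15 PM on Apr 17.
+1 hour 35 minutes → arrive 3:50 PM UTC on Apr 17.
Flight 2 in UTC: 2:32 AM − 5:00 = 9:32 PM on Apr 17.
+16 hours → arrive 1:32 PM UTC on Apr 18.
Flight 1 lands earlier by 21 hours 42 minutes.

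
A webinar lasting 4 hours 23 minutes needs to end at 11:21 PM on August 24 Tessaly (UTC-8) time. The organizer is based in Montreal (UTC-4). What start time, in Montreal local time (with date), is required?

Target end time in UTC: 11:21 PM + 8:00 = 7:21 AM on Aug 25.
Subtract 4 hours and 23 minutes → start 2:58 AM UTC on Aug 25.
Montreal is UTC−4:00: 2:58 AM − 4:00 = 10:58 PM on Aug 24.

10:58 PM on August 24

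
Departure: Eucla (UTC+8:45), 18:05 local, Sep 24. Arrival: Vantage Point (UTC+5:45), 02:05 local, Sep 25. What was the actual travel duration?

Departure in UTC: 18:05 − 8:45 = 09:20 on Sep 24.
Arrival in UTC: 02:05 − 5:45 = 20:20 on Sep 24.
Elapsed = 20:20 − 09:20 = 11 hours.

11 hours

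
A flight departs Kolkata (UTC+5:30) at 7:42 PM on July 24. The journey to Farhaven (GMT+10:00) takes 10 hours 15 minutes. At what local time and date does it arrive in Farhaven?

10:27 AM on July 25

Farhaven is 4:30 ahead of Kolkata.
After 10 hours and 15 minutes it is 5:57 AM (Jul 25) in Kolkata.
Shift by the zone difference: 5:57 AM + 4:30 = 10:27 AM on Jul 25 in Farhaven.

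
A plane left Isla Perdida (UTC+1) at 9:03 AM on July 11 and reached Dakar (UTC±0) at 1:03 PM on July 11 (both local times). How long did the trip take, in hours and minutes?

5 hours

Dakar is 1:00 behind Isla Perdida.
Clock-face elapsed time (ignoring zones) is 4 hours.
Actual elapsed = 4 hours + 1:00 = 5 hours.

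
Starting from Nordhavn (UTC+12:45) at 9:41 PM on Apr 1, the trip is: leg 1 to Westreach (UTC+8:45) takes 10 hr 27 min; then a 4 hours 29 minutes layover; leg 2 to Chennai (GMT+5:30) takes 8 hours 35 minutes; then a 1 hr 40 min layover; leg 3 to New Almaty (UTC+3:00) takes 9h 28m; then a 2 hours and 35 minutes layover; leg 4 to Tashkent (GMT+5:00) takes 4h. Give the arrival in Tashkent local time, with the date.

7:10 AM on April 3

Convert departure to UTC: 9:41 PM − 12:45 = 8:56 AM UTC on Apr 1.
Add 10 hours and 27 minutes leg 1 → 7:23 PM UTC.
Add 4 hours 29 minutes layover in Westreach → 11:52 PM UTC.
Add 8 hours 35 minutes leg 2 → 8:27 AM UTC (Apr 2).
Add 1 hour 40 minutes layover in Chennai → 10:07 AM UTC.
Add 9 hours 28 minutes leg 3 → 7:35 PM UTC.
Add 2 hours and 35 minutes layover in New Almaty → 10:10 PM UTC.
Add 4 hours leg 4 → 2:10 AM UTC (Apr 3).
Tashkent is UTC+5:00, so local arrival = 2:10 AM + 5:00 = 7:10 AM on Apr 3.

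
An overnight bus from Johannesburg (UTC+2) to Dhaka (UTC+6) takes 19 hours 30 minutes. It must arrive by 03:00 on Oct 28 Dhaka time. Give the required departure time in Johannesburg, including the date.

Target arrival in UTC: 03:00 − 6:00 = 21:00 on Oct 27.
Subtract 19 hours 30 minutes → departure 01:30 UTC on Oct 27.
Johannesburg is UTC+2:00: 01:30 + 2:00 = 03:30 on Oct 27.

03:30 on October 27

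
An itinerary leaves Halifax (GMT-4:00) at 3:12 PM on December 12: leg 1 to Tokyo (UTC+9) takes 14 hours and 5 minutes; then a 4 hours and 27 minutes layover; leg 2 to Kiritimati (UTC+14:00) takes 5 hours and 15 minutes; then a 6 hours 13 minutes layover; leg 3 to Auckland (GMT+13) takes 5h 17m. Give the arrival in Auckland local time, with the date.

7:29 PM on December 14

Convert departure to UTC: 3:12 PM + 4:00 = 7:12 PM UTC on Dec 12.
Add 14 hours and 5 minutes leg 1 → 9:17 AM UTC (Dec 13).
Add 4 hours 27 minutes layover in Tokyo → 1:44 PM UTC.
Add 5 hours and 15 minutes leg 2 → 6:59 PM UTC.
Add 6 hours and 13 minutes layover in Kiritimati → 1:12 AM UTC (Dec 14).
Add 5 hours and 17 minutes leg 3 → 6:29 AM UTC.
Auckland is UTC+13:00, so local arrival = 6:29 AM + 13:00 = 7:29 PM on Dec 14.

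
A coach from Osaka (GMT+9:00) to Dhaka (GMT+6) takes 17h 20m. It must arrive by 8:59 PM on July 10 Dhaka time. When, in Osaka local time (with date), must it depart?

Target arrival in UTC: 8:59 PM − 6:00 = 2:59 PM on Jul 10.
Subtract 17 hours and 20 minutes → departure 9:39 PM UTC on Jul 9.
Osaka is UTC+9:00: 9:39 PM + 9:00 = 6:39 AM on Jul 10.

6:39 AM on Jul 10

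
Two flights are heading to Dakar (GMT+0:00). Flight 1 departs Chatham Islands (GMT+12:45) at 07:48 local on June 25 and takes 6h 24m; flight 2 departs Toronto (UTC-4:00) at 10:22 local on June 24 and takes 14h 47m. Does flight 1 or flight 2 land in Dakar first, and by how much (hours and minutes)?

Flight 1 in UTC: 07:48 − 12:45 = 19:03 on Jun 24.
+6 hours 24 minutes → arrive 01:27 UTC on Jun 25.
Flight 2 in UTC: 10:22 + 4:00 = 14:22 on Jun 24.
+14 hours and 47 minutes → arrive 05:09 UTC on Jun 25.
Flight 1 lands earlier by 3 hours 42 minutes.

the first, by 3 hours 42 minutes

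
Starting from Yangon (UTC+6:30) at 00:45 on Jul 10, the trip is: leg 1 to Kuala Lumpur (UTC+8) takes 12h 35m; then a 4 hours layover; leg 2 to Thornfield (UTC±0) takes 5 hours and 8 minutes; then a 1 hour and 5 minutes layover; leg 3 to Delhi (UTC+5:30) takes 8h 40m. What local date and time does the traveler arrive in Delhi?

07:13 on July 11

Convert departure to UTC: 00:45 − 6:30 = 18:15 UTC on Jul 9.
Add 12 hours and 35 minutes leg 1 → 06:50 UTC (Jul 10).
Add 4 hours layover in Kuala Lumpur → 10:50 UTC.
Add 5 hours 8 minutes leg 2 → 15:58 UTC.
Add 1 hour 5 minutes layover in Thornfield → 17:03 UTC.
Add 8 hours 40 minutes leg 3 → 01:43 UTC (Jul 11).
Delhi is UTC+5:30, so local arrival = 01:43 + 5:30 = 07:13 on Jul 11.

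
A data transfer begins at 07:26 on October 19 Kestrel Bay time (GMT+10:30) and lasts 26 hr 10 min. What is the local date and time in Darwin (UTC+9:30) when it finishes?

Convert start to UTC: 07:26 − 10:30 = 20:56 UTC on Oct 18.
Add 26 hours 10 minutes duration → 23:06 UTC (Oct 19).
Darwin is UTC+9:30, so local end time = 23:06 + 9:30 = 08:36 on Oct 20.

08:36 on October 20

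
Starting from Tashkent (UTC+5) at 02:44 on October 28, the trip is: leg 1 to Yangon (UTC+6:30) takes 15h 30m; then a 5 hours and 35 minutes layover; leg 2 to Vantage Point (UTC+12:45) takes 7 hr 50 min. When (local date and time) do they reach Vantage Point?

Convert departure to UTC: 02:44 − 5:00 = 21:44 UTC on Oct 27.
Add 15 hours and 30 minutes leg 1 → 13:14 UTC (Oct 28).
Add 5 hours 35 minutes layover in Yangon → 18:49 UTC.
Add 7 hours 50 minutes leg 2 → 02:39 UTC (Oct 29).
Vantage Point is UTC+12:45, so local arrival = 02:39 + 12:45 = 15:24 on Oct 29.

15:24 on Oct 29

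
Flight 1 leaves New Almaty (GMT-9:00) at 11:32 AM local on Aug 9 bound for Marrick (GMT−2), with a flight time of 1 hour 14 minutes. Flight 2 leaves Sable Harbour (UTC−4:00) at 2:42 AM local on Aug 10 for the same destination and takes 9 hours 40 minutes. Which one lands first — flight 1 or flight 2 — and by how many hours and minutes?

Flight 1 in UTC: 11:32 AM + 9:00 = 8:32 PM on Aug 9.
+1 hour and 14 minutes → arrive 9:46 PM UTC on Aug 9.
Flight 2 in UTC: 2:42 AM + 4:00 = 6:42 AM on Aug 10.
+9 hours 40 minutes → arrive 4:22 PM UTC on Aug 10.
Flight 1 lands earlier by 18 hours 36 minutes.

the first, by 18 hours 36 minutes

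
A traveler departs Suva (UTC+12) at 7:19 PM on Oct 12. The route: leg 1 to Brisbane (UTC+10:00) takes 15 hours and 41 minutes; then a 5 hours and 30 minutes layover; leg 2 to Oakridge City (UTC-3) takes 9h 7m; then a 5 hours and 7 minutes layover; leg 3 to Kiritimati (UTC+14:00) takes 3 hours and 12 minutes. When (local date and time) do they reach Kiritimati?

11:56 AM on October 14

Convert departure to UTC: 7:19 PM − 12:00 = 7:19 AM UTC on Oct 12.
Add 15 hours 41 minutes leg 1 → 11:00 PM UTC.
Add 5 hours and 30 minutes layover in Brisbane → 4:30 AM UTC (Oct 13).
Add 9 hours and 7 minutes leg 2 → 1:37 PM UTC.
Add 5 hours and 7 minutes layover in Oakridge City → 6:44 PM UTC.
Add 3 hours 12 minutes leg 3 → 9:56 PM UTC.
Kiritimati is UTC+14:00, so local arrival = 9:56 PM + 14:00 = 11:56 AM on Oct 14.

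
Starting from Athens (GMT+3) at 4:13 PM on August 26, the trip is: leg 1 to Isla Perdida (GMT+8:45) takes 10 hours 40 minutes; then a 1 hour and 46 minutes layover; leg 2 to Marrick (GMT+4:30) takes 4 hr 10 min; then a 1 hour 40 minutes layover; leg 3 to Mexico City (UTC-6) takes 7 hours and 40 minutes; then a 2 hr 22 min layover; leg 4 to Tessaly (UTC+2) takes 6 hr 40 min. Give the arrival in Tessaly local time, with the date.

Convert departure to UTC: 4:13 PM − 3:00 = 1:13 PM UTC on Aug 26.
Add 10 hours 40 minutes leg 1 → 11:53 PM UTC.
Add 1 hour 46 minutes layover in Isla Perdida → 1:39 AM UTC (Aug 27).
Add 4 hours 10 minutes leg 2 → 5:49 AM UTC.
Add 1 hour and 40 minutes layover in Marrick → 7:29 AM UTC.
Add 7 hours 40 minutes leg 3 → 3:09 PM UTC.
Add 2 hours and 22 minutes layover in Mexico City → 5:31 PM UTC.
Add 6 hours 40 minutes leg 4 → 12:11 AM UTC (Aug 28).
Tessaly is UTC+2:00, so local arrival = 12:11 AM + 2:00 = 2:11 AM on Aug 28.

2:11 AM on August 28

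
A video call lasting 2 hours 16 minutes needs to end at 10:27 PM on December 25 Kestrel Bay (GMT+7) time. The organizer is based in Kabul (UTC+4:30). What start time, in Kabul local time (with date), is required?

Target end time in UTC: 10:27 PM − 7:00 = 3:27 PM on Dec 25.
Subtract 2 hours 16 minutes → start 1:11 PM UTC on Dec 25.
Kabul is UTC+4:30: 1:11 PM + 4:30 = 5:41 PM on Dec 25.

5:41 PM on December 25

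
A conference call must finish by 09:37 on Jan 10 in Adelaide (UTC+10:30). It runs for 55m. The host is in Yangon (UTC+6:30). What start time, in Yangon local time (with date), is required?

Target end time in UTC: 09:37 − 10:30 = 23:07 on Jan 9.
Subtract 55 minutes → start 22:12 UTC on Jan 9.
Yangon is UTC+6:30: 22:12 + 6:30 = 04:42 on Jan 10.

04:42 on Jan 10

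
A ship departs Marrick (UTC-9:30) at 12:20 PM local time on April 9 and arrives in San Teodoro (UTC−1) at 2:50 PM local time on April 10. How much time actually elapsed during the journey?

18 hours

San Teodoro is 8:30 ahead of Marrick.
Clock-face elapsed time (ignoring zones) is 26 hours 30 minutes.
Actual elapsed = 26 hours 30 minutes − 8:30 = 18 hours.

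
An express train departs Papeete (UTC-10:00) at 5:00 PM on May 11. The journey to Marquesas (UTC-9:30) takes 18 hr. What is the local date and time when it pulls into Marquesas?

Convert departure to UTC: 5:00 PM + 10:00 = 3:00 AM UTC on May 12.
Add 18 hours travel time → 9:00 PM UTC.
Marquesas is UTC−9:30, so local arrival = 9:00 PM − 9:30 = 11:30 AM on May 12.

11:30 AM on May 12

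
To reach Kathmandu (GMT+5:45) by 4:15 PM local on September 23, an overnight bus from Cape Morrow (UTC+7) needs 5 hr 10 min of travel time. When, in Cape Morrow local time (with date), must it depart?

Target arrival in UTC: 4:15 PM − 5:45 = 10:30 AM on Sep 23.
Subtract 5 hours 10 minutes → departure 5:20 AM UTC on Sep 23.
Cape Morrow is UTC+7:00: 5:20 AM + 7:00 = 12:20 PM on Sep 23.

12:20 PM on September 23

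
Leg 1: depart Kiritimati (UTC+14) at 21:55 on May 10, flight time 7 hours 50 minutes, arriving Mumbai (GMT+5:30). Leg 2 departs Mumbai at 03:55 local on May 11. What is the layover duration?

6 hours 40 minutes

Convert departure to UTC: 21:55 − 14:00 = 07:55 UTC on May 10.
Add 7 hours and 50 minutes flight time → 15:45 UTC.
Mumbai is UTC+5:30, so local arrival = 15:45 + 5:30 = 21:15 on May 10.
Layover = 03:55 − 21:15 (+1 day) = 6 hours 40 minutes.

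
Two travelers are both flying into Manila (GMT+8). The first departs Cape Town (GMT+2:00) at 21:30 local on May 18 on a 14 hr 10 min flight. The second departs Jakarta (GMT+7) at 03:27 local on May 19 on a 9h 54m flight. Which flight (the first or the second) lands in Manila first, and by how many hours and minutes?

Flight 1 in UTC: 21:30 − 2:00 = 19:30 on May 18.
+14 hours 10 minutes → arrive 09:40 UTC on May 19.
Flight 2 in UTC: 03:27 − 7:00 = 20:27 on May 18.
+9 hours and 54 minutes → arrive 06:21 UTC on May 19.
Flight 2 lands earlier by 3 hours 19 minutes.

the second, by 3 hours 19 minutes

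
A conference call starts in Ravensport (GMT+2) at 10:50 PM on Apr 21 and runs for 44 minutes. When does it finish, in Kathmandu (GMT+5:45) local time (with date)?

Convert start to UTC: 10:50 PM − 2:00 = 8:50 PM UTC on Apr 21.
Add 44 minutes duration → 9:34 PM UTC.
Kathmandu is UTC+5:45, so local end time = 9:34 PM + 5:45 = 3:19 AM on Apr 22.

3:19 AM on April 22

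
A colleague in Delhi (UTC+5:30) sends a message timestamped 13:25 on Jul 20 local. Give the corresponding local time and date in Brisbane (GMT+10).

Brisbane is 4:30 ahead of Delhi.
Shift by the zone difference: 13:25 + 4:30 = 17:55 on Jul 20 in Brisbane.

17:55 on Jul 20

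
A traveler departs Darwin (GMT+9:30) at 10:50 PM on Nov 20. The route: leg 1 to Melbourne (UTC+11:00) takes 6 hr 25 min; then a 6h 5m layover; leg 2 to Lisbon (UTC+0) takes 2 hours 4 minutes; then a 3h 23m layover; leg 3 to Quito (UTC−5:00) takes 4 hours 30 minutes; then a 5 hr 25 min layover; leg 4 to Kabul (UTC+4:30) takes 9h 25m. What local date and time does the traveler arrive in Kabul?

7:07 AM on November 22

Convert departure to UTC: 10:50 PM − 9:30 = 1:20 PM UTC on Nov 20.
Add 6 hours 25 minutes leg 1 → 7:45 PM UTC.
Add 6 hours 5 minutes layover in Melbourne → 1:50 AM UTC (Nov 21).
Add 2 hours 4 minutes leg 2 → 3:54 AM UTC.
Add 3 hours and 23 minutes layover in Lisbon → 7:17 AM UTC.
Add 4 hours and 30 minutes leg 3 → 11:47 AM UTC.
Add 5 hours and 25 minutes layover in Quito → 5:12 PM UTC.
Add 9 hours 25 minutes leg 4 → 2:37 AM UTC (Nov 22).
Kabul is UTC+4:30, so local arrival = 2:37 AM + 4:30 = 7:07 AM on Nov 22.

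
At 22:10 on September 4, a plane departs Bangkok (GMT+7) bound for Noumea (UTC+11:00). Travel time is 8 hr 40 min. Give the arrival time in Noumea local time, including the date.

10:50 on September 5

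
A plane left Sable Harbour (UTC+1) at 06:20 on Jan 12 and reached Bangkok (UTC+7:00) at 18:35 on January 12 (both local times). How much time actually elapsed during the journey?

Departure in UTC: 06:20 − 1:00 = 05:20 on Jan 12.
Arrival in UTC: 18:35 − 7:00 = 11:35 on Jan 12.
Elapsed = 11:35 − 05:20 = 6 hours 15 minutes.

6 hours 15 minutes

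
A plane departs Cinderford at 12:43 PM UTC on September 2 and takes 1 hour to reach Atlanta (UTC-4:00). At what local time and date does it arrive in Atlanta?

9:43 AM on September 2

Departure is given in UTC: 12:43 PM on Sep 2.
Add 1 hour → 1:43 PM UTC.
Atlanta is UTC−4:00: 1:43 PM − 4:00 = 9:43 AM on Sep 2.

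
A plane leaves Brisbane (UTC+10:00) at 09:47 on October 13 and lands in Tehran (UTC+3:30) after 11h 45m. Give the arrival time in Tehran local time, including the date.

Convert departure to UTC: 09:47 − 10:00 = 23:47 UTC on Oct 12.
Add 11 hours 45 minutes travel time → 11:32 UTC (Oct 13).
Tehran is UTC+3:30, so local arrival = 11:32 + 3:30 = 15:02 on Oct 13.

15:02 on Oct 13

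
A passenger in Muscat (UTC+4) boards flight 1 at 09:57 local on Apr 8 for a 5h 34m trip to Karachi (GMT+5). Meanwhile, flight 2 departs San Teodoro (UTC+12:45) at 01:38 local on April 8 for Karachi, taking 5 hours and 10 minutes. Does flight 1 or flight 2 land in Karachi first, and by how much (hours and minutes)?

the second, by 17 hours 28 minutes

Flight 1 in UTC: 09:57 − 4:00 = 05:57 on Apr 8.
+5 hours and 34 minutes → arrive 11:31 UTC on Apr 8.
Flight 2 in UTC: 01:38 − 12:45 = 12:53 on Apr 7.
+5 hours 10 minutes → arrive 18:03 UTC on Apr 7.
Flight 2 lands earlier by 17 hours 28 minutes.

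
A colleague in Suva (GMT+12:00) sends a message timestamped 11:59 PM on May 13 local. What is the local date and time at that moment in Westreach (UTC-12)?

Westreach is 24:00 behind Suva.
Shift by the zone difference: 11:59 PM − 24:00 = 11:59 PM on May 12 in Westreach.

11:59 PM on May 12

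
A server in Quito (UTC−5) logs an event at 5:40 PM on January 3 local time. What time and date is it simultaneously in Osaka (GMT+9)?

Osaka is 14:00 ahead of Quito.
Shift by the zone difference: 5:40 PM + 14:00 = 7:40 AM on Jan 4 in Osaka.

7:40 AM on January 4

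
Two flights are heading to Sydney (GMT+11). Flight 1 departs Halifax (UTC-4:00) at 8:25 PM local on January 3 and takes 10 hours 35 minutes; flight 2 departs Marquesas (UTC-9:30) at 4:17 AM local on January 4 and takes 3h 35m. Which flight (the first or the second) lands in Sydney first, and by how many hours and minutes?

the first, by 6 hours 22 minutes

Flight 1 in UTC: 8:25 PM + 4:00 = 12:25 AM on Jan 4.
+10 hours 35 minutes → arrive 11:00 AM UTC on Jan 4.
Flight 2 in UTC: 4:17 AM + 9:30 = 1:47 PM on Jan 4.
+3 hours 35 minutes → arrive 5:22 PM UTC on Jan 4.
Flight 1 lands earlier by 6 hours 22 minutes.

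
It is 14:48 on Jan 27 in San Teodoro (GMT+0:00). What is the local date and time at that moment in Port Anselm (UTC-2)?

San Teodoro is UTC+0 so that is 14:48 UTC.
Port Anselm is UTC−2:00: 14:48 − 2:00 = 12:48 on Jan 27.

12:48 on Jan 27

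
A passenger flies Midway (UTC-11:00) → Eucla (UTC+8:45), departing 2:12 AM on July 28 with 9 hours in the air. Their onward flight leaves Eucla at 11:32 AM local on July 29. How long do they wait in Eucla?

Convert departure to UTC: 2:12 AM + 11:00 = 1:12 PM UTC on Jul 28.
Add 9 hours flight time → 10:12 PM UTC.
Eucla is UTC+8:45, so local arrival = 10:12 PM + 8:45 = 6:57 AM on Jul 29.
Layover = 11:32 AM − 6:57 AM = 4 hours 35 minutes.

4 hours 35 minutes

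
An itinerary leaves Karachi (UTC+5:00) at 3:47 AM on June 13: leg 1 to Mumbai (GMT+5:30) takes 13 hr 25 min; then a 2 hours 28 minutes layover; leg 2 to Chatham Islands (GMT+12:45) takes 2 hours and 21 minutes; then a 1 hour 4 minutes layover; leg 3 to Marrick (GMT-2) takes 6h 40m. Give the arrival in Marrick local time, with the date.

Convert departure to UTC: 3:47 AM − 5:00 = 10:47 PM UTC on Jun 12.
Add 13 hours 25 minutes leg 1 → 12:12 PM UTC (Jun 13).
Add 2 hours 28 minutes layover in Mumbai → 2:40 PM UTC.
Add 2 hours and 21 minutes leg 2 → 5:01 PM UTC.
Add 1 hour 4 minutes layover in Chatham Islands → 6:05 PM UTC.
Add 6 hours 40 minutes leg 3 → 12:45 AM UTC (Jun 14).
Marrick is UTC−2:00, so local arrival = 12:45 AM − 2:00 = 10:45 PM on Jun 13.

10:45 PM on June 13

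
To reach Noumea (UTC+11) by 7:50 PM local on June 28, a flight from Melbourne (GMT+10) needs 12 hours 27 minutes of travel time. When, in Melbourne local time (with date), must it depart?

6:23 AM on June 28

Target arrival in UTC: 7:50 PM − 11:00 = 8:50 AM on Jun 28.
Subtract 12 hours and 27 minutes → departure 8:23 PM UTC on Jun 27.
Melbourne is UTC+10:00: 8:23 PM + 10:00 = 6:23 AM on Jun 28.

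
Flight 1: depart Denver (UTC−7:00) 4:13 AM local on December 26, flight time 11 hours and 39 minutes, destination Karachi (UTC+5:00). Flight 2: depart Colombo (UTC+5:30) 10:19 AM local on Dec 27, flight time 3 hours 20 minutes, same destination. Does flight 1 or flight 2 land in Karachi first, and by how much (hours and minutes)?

Flight 1 in UTC: 4:13 AM + 7:00 = 11:13 AM on Dec 26.
+11 hours 39 minutes → arrive 10:52 PM UTC on Dec 26.
Flight 2 in UTC: 10:19 AM − 5:30 = 4:49 AM on Dec 27.
+3 hours and 20 minutes → arrive 8:09 AM UTC on Dec 27.
Flight 1 lands earlier by 9 hours 17 minutes.

the first, by 9 hours 17 minutes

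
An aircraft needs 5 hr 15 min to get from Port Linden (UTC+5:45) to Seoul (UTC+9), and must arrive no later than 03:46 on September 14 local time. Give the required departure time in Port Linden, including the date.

Target arrival in UTC: 03:46 − 9:00 = 18:46 on Sep 13.
Subtract 5 hours 15 minutes → departure 13:31 UTC on Sep 13.
Port Linden is UTC+5:45: 13:31 + 5:45 = 19:16 on Sep 13.

19:16 on September 13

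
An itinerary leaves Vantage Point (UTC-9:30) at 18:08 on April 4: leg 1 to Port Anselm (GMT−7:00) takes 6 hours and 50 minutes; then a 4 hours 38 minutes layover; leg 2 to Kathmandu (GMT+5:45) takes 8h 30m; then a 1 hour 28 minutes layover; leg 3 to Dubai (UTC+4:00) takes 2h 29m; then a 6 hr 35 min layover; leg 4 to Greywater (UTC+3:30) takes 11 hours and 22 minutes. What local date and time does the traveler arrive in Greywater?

Convert departure to UTC: 18:08 + 9:30 = 03:38 UTC on Apr 5.
Add 6 hours and 50 minutes leg 1 → 10:28 UTC.
Add 4 hours 38 minutes layover in Port Anselm → 15:06 UTC.
Add 8 hours 30 minutes leg 2 → 23:36 UTC.
Add 1 hour and 28 minutes layover in Kathmandu → 01:04 UTC (Apr 6).
Add 2 hours 29 minutes leg 3 → 03:33 UTC.
Add 6 hours 35 minutes layover in Dubai → 10:08 UTC.
Add 11 hours 22 minutes leg 4 → 21:30 UTC.
Greywater is UTC+3:30, so local arrival = 21:30 + 3:30 = 01:00 on Apr 7.

01:00 on April 7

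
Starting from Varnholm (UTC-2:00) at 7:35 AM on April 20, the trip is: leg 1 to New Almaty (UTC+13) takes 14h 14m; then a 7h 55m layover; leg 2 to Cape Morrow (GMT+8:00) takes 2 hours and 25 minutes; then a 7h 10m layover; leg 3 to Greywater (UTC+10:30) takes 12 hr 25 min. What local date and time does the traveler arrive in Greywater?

Convert departure to UTC: 7:35 AM + 2:00 = 9:35 AM UTC on Apr 20.
Add 14 hours and 14 minutes leg 1 → 11:49 PM UTC.
Add 7 hours 55 minutes layover in New Almaty → 7:44 AM UTC (Apr 21).
Add 2 hours 25 minutes leg 2 → 10:09 AM UTC.
Add 7 hours 10 minutes layover in Cape Morrow → 5:19 PM UTC.
Add 12 hours 25 minutes leg 3 → 5:44 AM UTC (Apr 22).
Greywater is UTC+10:30, so local arrival = 5:44 AM + 10:30 = 4:14 PM on Apr 22.

4:14 PM on Apr 22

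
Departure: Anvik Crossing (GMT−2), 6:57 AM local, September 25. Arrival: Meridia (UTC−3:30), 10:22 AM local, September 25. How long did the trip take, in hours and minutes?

4 hours 55 minutes

Departure in UTC: 6:57 AM + 2:00 = 8:57 AM on Sep 25.
Arrival in UTC: 10:22 AM + 3:30 = 1:52 PM on Sep 25.
Elapsed = 1:52 PM − 8:57 AM = 4 hours 55 minutes.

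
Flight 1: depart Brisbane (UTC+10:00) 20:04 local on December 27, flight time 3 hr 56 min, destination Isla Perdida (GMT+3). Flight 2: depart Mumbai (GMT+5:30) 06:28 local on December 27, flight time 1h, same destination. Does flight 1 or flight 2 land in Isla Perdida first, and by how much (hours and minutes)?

Flight 1 in UTC: 20:04 − 10:00 = 10:04 on Dec 27.
+3 hours 56 minutes → arrive 14:00 UTC on Dec 27.
Flight 2 in UTC: 06:28 − 5:30 = 00:58 on Dec 27.
+1 hour → arrive 01:58 UTC on Dec 27.
Flight 2 lands earlier by 12 hours 2 minutes.

the second, by 12 hours 2 minutes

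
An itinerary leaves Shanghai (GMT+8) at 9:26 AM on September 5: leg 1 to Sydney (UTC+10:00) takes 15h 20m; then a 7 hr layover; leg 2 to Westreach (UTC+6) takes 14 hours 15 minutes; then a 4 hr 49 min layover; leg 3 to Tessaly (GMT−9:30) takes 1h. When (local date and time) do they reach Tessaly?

Convert departure to UTC: 9:26 AM − 8:00 = 1:26 AM UTC on Sep 5.
Add 15 hours 20 minutes leg 1 → 4:46 PM UTC.
Add 7 hours layover in Sydney → 11:46 PM UTC.
Add 14 hours and 15 minutes leg 2 → 2:01 PM UTC (Sep 6).
Add 4 hours and 49 minutes layover in Westreach → 6:50 PM UTC.
Add 1 hour leg 3 → 7:50 PM UTC.
Tessaly is UTC−9:30, so local arrival = 7:50 PM − 9:30 = 10:20 AM on Sep 6.

10:20 AM on September 6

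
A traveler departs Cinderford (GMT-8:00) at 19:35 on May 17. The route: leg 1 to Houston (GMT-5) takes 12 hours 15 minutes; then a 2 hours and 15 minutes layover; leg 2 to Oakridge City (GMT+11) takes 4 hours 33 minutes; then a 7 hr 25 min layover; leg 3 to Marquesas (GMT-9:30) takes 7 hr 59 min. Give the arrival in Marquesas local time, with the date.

04:32 on May 19

Convert departure to UTC: 19:35 + 8:00 = 03:35 UTC on May 18.
Add 12 hours and 15 minutes leg 1 → 15:50 UTC.
Add 2 hours 15 minutes layover in Houston → 18:05 UTC.
Add 4 hours and 33 minutes leg 2 → 22:38 UTC.
Add 7 hours 25 minutes layover in Oakridge City → 06:03 UTC (May 19).
Add 7 hours and 59 minutes leg 3 → 14:02 UTC.
Marquesas is UTC−9:30, so local arrival = 14:02 − 9:30 = 04:32 on May 19.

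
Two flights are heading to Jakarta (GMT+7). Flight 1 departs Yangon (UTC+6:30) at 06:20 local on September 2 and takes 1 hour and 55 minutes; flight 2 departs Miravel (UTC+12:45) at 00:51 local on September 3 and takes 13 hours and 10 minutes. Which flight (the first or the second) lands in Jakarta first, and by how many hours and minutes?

Flight 1 in UTC: 06:20 − 6:30 = 23:50 on Sep 1.
+1 hour 55 minutes → arrive 01:45 UTC on Sep 2.
Flight 2 in UTC: 00:51 − 12:45 = 12:06 on Sep 2.
+13 hours 10 minutes → arrive 01:16 UTC on Sep 3.
Flight 1 lands earlier by 23 hours 31 minutes.

the first, by 23 hours 31 minutes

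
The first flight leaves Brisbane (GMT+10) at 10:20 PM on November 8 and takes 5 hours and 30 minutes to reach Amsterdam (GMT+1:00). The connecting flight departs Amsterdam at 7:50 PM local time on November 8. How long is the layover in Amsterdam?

1 hour

Convert departure to UTC: 10:20 PM − 10:00 = 12:20 PM UTC on Nov 8.
Add 5 hours and 30 minutes flight time → 5:50 PM UTC.
Amsterdam is UTC+1:00, so local arrival = 5:50 PM + 1:00 = 6:50 PM on Nov 8.
Layover = 7:50 PM − 6:50 PM = 1 hour.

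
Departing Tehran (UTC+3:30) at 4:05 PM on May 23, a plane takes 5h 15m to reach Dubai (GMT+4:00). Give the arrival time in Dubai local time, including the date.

Convert departure to UTC: 4:05 PM − 3:30 = 12:35 PM UTC on May 23.
Add 5 hours 15 minutes travel time → 5:50 PM UTC.
Dubai is UTC+4:00, so local arrival = 5:50 PM + 4:00 = 9:50 PM on May 23.

9:50 PM on May 23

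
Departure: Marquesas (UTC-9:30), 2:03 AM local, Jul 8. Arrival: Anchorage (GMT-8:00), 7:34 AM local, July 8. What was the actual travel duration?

Departure in UTC: 2:03 AM + 9:30 = 11:33 AM on Jul 8.
Arrival in UTC: 7:34 AM + 8:00 = 3:34 PM on Jul 8.
Elapsed = 3:34 PM − 11:33 AM = 4 hours 1 minute.

4 hours 1 minute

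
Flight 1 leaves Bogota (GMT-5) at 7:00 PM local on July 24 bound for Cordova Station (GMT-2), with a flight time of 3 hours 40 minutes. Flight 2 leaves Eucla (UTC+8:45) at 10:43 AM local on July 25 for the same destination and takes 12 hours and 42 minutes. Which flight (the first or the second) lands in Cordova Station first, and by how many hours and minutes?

Flight 1 in UTC: 7:00 PM + 5:00 = 12:00 AM on Jul 25.
+3 hours and 40 minutes → arrive 3:40 AM UTC on Jul 25.
Flight 2 in UTC: 10:43 AM − 8:45 = 1:58 AM on Jul 25.
+12 hours and 42 minutes → arrive 2:40 PM UTC on Jul 25.
Flight 1 lands earlier by 11 hours.

the first, by 11 hours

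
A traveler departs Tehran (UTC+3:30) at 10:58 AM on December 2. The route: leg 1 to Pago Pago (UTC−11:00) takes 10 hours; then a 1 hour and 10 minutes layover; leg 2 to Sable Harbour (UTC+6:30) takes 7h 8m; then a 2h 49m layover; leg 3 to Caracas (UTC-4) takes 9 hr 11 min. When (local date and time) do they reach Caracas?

Convert departure to UTC: 10:58 AM − 3:30 = 7:28 AM UTC on Dec 2.
Add 10 hours leg 1 → 5:28 PM UTC.
Add 1 hour 10 minutes layover in Pago Pago → 6:38 PM UTC.
Add 7 hours and 8 minutes leg 2 → 1:46 AM UTC (Dec 3).
Add 2 hours 49 minutes layover in Sable Harbour → 4:35 AM UTC.
Add 9 hours 11 minutes leg 3 → 1:46 PM UTC.
Caracas is UTC−4:00, so local arrival = 1:46 PM − 4:00 = 9:46 AM on Dec 3.

9:46 AM on December 3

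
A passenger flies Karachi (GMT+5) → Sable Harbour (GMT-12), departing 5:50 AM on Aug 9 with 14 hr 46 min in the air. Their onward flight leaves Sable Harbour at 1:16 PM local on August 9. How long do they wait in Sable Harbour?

9 hours 40 minutes

Convert departure to UTC: 5:50 AM − 5:00 = 12:50 AM UTC on Aug 9.
Add 14 hours 46 minutes flight time → 3:36 PM UTC.
Sable Harbour is UTC−12:00, so local arrival = 3:36 PM − 12:00 = 3:36 AM on Aug 9.
Layover = 1:16 PM − 3:36 AM = 9 hours 40 minutes.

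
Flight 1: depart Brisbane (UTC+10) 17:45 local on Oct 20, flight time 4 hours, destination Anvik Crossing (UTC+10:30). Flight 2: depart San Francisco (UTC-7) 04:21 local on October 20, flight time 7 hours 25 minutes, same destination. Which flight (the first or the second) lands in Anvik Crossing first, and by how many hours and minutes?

Flight 1 in UTC: 17:45 − 10:00 = 07:45 on Oct 20.
+4 hours → arrive 11:45 UTC on Oct 20.
Flight 2 in UTC: 04:21 + 7:00 = 11:21 on Oct 20.
+7 hours and 25 minutes → arrive 18:46 UTC on Oct 20.
Flight 1 lands earlier by 7 hours 1 minute.

the first, by 7 hours 1 minute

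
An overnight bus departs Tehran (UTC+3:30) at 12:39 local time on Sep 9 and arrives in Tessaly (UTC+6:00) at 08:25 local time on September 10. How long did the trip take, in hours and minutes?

Tessaly is 2:30 ahead of Tehran.
Clock-face elapsed time (ignoring zones) is 19 hours 46 minutes.
Actual elapsed = 19 hours 46 minutes − 2:30 = 17 hours 16 minutes.

17 hours 16 minutes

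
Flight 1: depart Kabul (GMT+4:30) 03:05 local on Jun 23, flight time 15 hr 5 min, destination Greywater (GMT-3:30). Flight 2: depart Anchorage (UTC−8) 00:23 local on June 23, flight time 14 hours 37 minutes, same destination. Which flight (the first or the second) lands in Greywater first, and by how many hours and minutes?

Flight 1 in UTC: 03:05 − 4:30 = 22:35 on Jun 22.
+15 hours and 5 minutes → arrive 13:40 UTC on Jun 23.
Flight 2 in UTC: 00:23 + 8:00 = 08:23 on Jun 23.
+14 hours and 37 minutes → arrive 23:00 UTC on Jun 23.
Flight 1 lands earlier by 9 hours 20 minutes.

the first, by 9 hours 20 minutes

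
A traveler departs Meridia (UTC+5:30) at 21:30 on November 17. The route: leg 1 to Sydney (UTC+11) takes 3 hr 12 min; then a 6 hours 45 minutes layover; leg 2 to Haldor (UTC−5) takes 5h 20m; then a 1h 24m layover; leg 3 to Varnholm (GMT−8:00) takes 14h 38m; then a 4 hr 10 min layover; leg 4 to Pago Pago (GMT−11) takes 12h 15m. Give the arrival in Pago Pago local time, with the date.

Convert departure to UTC: 21:30 − 5:30 = 16:00 UTC on Nov 17.
Add 3 hours and 12 minutes leg 1 → 19:12 UTC.
Add 6 hours 45 minutes layover in Sydney → 01:57 UTC (Nov 18).
Add 5 hours 20 minutes leg 2 → 07:17 UTC.
Add 1 hour 24 minutes layover in Haldor → 08:41 UTC.
Add 14 hours and 38 minutes leg 3 → 23:19 UTC.
Add 4 hours 10 minutes layover in Varnholm → 03:29 UTC (Nov 19).
Add 12 hours 15 minutes leg 4 → 15:44 UTC.
Pago Pago is UTC−11:00, so local arrival = 15:44 − 11:00 = 04:44 on Nov 19.

04:44 on Nov 19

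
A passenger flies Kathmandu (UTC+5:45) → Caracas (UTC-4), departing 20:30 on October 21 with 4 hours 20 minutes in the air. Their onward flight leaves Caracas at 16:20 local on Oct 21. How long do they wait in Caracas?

Convert departure to UTC: 20:30 − 5:45 = 14:45 UTC on Oct 21.
Add 4 hours 20 minutes flight time → 19:05 UTC.
Caracas is UTC−4:00, so local arrival = 19:05 − 4:00 = 15:05 on Oct 21.
Layover = 16:20 − 15:05 = 1 hour 15 minutes.

1 hour 15 minutes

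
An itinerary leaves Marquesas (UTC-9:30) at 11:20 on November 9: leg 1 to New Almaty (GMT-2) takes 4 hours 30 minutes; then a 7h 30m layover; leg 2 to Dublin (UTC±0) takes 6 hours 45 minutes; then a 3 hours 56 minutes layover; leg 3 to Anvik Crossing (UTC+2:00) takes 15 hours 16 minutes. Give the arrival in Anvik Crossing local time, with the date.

Convert departure to UTC: 11:20 + 9:30 = 20:50 UTC on Nov 9.
Add 4 hours 30 minutes leg 1 → 01:20 UTC (Nov 10).
Add 7 hours 30 minutes layover in New Almaty → 08:50 UTC.
Add 6 hours and 45 minutes leg 2 → 15:35 UTC.
Add 3 hours and 56 minutes layover in Dublin → 19:31 UTC.
Add 15 hours and 16 minutes leg 3 → 10:47 UTC (Nov 11).
Anvik Crossing is UTC+2:00, so local arrival = 10:47 + 2:00 = 12:47 on Nov 11.

12:47 on November 11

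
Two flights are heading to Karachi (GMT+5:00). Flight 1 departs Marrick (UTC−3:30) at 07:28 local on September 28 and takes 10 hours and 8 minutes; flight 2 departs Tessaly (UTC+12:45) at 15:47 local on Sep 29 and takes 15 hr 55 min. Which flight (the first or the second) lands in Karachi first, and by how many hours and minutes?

Flight 1 in UTC: 07:28 + 3:30 = 10:58 on Sep 28.
+10 hours 8 minutes → arrive 21:06 UTC on Sep 28.
Flight 2 in UTC: 15:47 − 12:45 = 03:02 on Sep 29.
+15 hours and 55 minutes → arrive 18:57 UTC on Sep 29.
Flight 1 lands earlier by 21 hours 51 minutes.

the first, by 21 hours 51 minutes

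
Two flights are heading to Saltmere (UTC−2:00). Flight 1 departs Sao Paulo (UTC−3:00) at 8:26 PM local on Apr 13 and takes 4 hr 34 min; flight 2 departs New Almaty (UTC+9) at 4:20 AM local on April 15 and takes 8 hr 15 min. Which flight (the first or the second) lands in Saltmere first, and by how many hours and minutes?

the first, by 23 hours 35 minutes

Flight 1 in UTC: 8:26 PM + 3:00 = 11:26 PM on Apr 13.
+4 hours and 34 minutes → arrive 4:00 AM UTC on Apr 14.
Flight 2 in UTC: 4:20 AM − 9:00 = 7:20 PM on Apr 14.
+8 hours 15 minutes → arrive 3:35 AM UTC on Apr 15.
Flight 1 lands earlier by 23 hours 35 minutes.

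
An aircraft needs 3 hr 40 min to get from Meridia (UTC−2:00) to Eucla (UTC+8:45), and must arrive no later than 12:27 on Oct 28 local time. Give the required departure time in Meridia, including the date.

22:02 on October 27

Target arrival in UTC: 12:27 − 8:45 = 03:42 on Oct 28.
Subtract 3 hours and 40 minutes → departure 00:02 UTC on Oct 28.
Meridia is UTC−2:00: 00:02 − 2:00 = 22:02 on Oct 27.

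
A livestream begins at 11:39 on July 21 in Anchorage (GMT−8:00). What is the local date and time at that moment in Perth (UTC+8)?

03:39 on July 22

In UTC: 11:39 + 8:00 = 19:39 on Jul 21.
Perth is UTC+8:00: 19:39 + 8:00 = 03:39 on Jul 22.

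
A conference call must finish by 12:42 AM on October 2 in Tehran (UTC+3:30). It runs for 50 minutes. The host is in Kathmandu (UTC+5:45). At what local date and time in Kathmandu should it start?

2:07 AM on October 2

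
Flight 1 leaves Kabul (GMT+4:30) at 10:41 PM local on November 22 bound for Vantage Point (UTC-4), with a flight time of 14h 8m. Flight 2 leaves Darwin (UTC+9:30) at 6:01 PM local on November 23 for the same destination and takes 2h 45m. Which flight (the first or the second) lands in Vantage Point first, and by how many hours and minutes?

the first, by 2 hours 57 minutes

Flight 1 in UTC: 10:41 PM − 4:30 = 6:11 PM on Nov 22.
+14 hours 8 minutes → arrive 8:19 AM UTC on Nov 23.
Flight 2 in UTC: 6:01 PM − 9:30 = 8:31 AM on Nov 23.
+2 hours 45 minutes → arrive 11:16 AM UTC on Nov 23.
Flight 1 lands earlier by 2 hours 57 minutes.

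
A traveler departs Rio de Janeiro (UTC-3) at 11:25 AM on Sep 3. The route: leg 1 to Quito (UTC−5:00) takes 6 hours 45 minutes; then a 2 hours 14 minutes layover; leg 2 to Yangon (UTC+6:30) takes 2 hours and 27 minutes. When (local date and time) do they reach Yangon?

8:21 AM on September 4

Convert departure to UTC: 11:25 AM + 3:00 = 2:25 PM UTC on Sep 3.
Add 6 hours 45 minutes leg 1 → 9:10 PM UTC.
Add 2 hours and 14 minutes layover in Quito → 11:24 PM UTC.
Add 2 hours and 27 minutes leg 2 → 1:51 AM UTC (Sep 4).
Yangon is UTC+6:30, so local arrival = 1:51 AM + 6:30 = 8:21 AM on Sep 4.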